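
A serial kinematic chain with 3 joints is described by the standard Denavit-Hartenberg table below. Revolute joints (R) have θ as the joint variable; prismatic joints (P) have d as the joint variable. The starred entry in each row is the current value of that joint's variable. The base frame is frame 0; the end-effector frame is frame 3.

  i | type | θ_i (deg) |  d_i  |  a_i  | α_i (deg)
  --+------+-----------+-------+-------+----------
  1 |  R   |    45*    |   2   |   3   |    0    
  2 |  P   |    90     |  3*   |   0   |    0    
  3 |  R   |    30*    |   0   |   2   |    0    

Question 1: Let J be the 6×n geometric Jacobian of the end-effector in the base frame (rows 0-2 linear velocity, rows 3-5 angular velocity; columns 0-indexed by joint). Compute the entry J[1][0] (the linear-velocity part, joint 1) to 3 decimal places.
0.189

axis z_0 = ẑ; lever o_n−o_0 = (0.1895,2.6390,5.0000)
cross product → J_v[:, 0] = (-2.6390,0.1895,0.0000)
J_ω[:, 0] = z_0
entry J[1][0] = 0.1895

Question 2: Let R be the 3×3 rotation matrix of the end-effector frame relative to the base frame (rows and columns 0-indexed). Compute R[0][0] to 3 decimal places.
End-effector x-axis (col 0 of R) = (-0.9659,0.2588,0.0000)
R[0][0] = -0.9659

-0.966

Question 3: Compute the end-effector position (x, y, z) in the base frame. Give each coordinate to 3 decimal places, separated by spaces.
after link 1: o_1 = (2.1213, 2.1213, 2.0000)
after link 2: o_2 = (2.1213, 2.1213, 5.0000)
after link 3: o_3 = (0.1895, 2.6390, 5.0000)

0.189 2.639 5.000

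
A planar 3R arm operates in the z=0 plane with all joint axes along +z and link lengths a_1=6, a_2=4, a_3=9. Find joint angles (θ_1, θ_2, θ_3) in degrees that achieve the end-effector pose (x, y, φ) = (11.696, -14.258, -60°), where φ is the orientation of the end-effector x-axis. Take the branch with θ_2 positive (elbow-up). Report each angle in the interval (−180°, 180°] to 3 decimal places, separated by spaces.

wrist centre = target − a_3·(cos φ, sin φ) = (7.1960, -6.4638)
cos θ_2 = (93.5628−6²−4²)/(2·6·4) = 0.8659; θ_2 = 30.0154° (elbow-up)
β = atan2(-6.4638,7.1960) = -41.9316°; ψ = atan2(2.0009,9.4636) = 11.9385°
θ_1 = β − ψ = -53.8701°
θ_3 = φ − θ_1 − θ_2 = -36.1453° (wrapped to (-180°,180°])

-53.870 30.015 -36.145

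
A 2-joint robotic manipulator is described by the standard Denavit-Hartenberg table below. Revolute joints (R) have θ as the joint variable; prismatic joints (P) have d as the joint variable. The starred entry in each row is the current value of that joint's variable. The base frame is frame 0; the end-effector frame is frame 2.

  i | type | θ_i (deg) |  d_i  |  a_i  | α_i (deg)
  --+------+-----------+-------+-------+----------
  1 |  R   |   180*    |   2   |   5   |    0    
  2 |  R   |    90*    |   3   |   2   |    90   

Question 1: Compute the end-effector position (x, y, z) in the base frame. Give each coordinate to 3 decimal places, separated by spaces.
-5.000 -2.000 5.000

after link 1: o_1 = (-5.0000, 0.0000, 2.0000)
after link 2: o_2 = (-5.0000, -2.0000, 5.0000)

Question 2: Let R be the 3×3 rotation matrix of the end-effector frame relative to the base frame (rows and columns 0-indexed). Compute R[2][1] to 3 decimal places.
End-effector y-axis (col 1 of R) = (0.0000,-0.0000,1.0000)
R[2][1] = 1.0000

1.000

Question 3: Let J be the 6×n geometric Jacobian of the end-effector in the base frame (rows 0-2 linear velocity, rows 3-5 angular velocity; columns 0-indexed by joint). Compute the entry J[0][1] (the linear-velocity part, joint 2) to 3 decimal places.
axis z_1 = (0.0000,0.0000,1.0000); lever o_n−o_1 = (0.0000,-2.0000,3.0000)
cross product → J_v[:, 1] = (2.0000,0.0000,-0.0000)
J_ω[:, 1] = z_1
entry J[0][1] = 2.0000

2.000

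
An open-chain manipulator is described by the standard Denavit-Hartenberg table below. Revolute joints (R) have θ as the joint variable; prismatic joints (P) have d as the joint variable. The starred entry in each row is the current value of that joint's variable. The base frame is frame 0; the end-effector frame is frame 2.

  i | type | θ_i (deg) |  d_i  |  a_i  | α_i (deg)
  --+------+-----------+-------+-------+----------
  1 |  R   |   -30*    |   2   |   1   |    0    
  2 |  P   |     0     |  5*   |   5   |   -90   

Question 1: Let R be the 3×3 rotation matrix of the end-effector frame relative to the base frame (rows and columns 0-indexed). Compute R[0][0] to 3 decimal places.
0.866

End-effector x-axis (col 0 of R) = (0.8660,-0.5000,0.0000)
R[0][0] = 0.8660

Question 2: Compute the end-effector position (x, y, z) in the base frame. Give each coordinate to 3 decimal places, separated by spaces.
5.196 -3.000 7.000

after link 1: o_1 = (0.8660, -0.5000, 2.0000)
after link 2: o_2 = (5.1962, -3.0000, 7.0000)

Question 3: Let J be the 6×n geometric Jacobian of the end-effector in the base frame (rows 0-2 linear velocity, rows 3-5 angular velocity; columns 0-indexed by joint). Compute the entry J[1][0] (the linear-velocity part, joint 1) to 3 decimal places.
5.196

axis z_0 = ẑ; lever o_n−o_0 = (5.1962,-3.0000,7.0000)
cross product → J_v[:, 0] = (3.0000,5.1962,-0.0000)
J_ω[:, 0] = z_0
entry J[1][0] = 5.1962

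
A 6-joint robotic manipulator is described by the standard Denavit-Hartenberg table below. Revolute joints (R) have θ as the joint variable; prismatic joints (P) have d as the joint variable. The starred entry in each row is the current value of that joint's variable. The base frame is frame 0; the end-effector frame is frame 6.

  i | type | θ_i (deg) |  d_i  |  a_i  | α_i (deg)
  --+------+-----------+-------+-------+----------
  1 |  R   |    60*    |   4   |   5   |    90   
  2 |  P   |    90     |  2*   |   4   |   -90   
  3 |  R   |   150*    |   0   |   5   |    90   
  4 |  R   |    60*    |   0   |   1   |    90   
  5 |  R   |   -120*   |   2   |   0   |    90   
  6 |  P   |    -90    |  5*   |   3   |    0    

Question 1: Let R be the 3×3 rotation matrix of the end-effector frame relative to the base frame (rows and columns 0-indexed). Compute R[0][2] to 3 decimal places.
End-effector z-axis (col 2 of R) = (0.1875,0.7578,0.6250)
R[0][2] = 0.1875

0.188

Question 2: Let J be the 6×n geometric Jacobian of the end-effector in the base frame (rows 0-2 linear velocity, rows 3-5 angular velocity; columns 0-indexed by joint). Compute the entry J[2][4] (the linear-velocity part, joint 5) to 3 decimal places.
-1.083

axis z_4 = (-0.1250,0.6495,-0.7500); lever o_n−o_4 = (1.0625,3.1393,3.8750)
cross product → J_v[:, 4] = (4.8714,-0.3125,-1.0825)
J_ω[:, 4] = z_4
entry J[2][4] = -1.0825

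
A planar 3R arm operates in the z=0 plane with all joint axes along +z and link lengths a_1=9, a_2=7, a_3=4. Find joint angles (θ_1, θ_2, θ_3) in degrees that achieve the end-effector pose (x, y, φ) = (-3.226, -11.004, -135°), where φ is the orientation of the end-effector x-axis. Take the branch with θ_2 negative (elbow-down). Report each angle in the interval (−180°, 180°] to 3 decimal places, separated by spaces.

wrist centre = target − a_3·(cos φ, sin φ) = (-0.3976, -8.1756)
cos θ_2 = (66.9981−9²−7²)/(2·9·7) = -0.5000; θ_2 = -120.0010° (elbow-down)
β = atan2(-8.1756,-0.3976) = -92.7841°; ψ = atan2(-6.0621,5.4999) = -47.7839°
θ_1 = β − ψ = -45.0001°
θ_3 = φ − θ_1 − θ_2 = 30.0012° (wrapped to (-180°,180°])

-45.000 -120.001 30.001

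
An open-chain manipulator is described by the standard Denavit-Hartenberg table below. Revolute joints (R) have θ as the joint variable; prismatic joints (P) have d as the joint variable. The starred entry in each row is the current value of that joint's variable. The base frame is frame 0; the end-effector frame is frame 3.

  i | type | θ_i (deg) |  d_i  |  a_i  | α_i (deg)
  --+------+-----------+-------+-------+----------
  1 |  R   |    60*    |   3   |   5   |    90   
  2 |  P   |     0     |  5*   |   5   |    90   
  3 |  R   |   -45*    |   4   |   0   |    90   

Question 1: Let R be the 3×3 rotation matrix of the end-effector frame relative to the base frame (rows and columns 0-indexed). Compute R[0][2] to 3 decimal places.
End-effector z-axis (col 2 of R) = (-0.9659,-0.2588,-0.0000)
R[0][2] = -0.9659

-0.966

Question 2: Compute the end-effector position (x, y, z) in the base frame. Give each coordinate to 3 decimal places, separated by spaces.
after link 1: o_1 = (2.5000, 4.3301, 3.0000)
after link 2: o_2 = (9.3301, 6.1603, 3.0000)
after link 3: o_3 = (9.3301, 6.1603, -1.0000)

9.330 6.160 -1.000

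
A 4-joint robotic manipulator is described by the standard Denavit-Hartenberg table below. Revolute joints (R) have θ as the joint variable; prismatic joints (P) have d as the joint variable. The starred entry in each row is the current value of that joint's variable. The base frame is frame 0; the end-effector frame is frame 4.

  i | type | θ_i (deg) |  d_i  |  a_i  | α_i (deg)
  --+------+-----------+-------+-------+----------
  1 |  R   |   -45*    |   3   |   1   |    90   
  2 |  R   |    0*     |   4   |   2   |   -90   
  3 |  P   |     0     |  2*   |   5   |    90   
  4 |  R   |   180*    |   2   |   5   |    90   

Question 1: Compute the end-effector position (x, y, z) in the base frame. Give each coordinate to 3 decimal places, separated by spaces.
-2.121 -6.364 5.000

after link 1: o_1 = (0.7071, -0.7071, 3.0000)
after link 2: o_2 = (-0.7071, -4.9497, 3.0000)
after link 3: o_3 = (2.8284, -8.4853, 5.0000)
after link 4: o_4 = (-2.1213, -6.3640, 5.0000)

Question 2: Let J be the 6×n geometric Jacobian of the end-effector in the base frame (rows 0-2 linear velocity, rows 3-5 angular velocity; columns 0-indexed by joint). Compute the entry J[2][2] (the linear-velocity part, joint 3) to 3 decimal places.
1.000

prismatic axis z_2 = (0.0000,0.0000,1.0000)
J_v[:, 2] = z_2; J_ω[:, 2] = (0,0,0)
entry J[2][2] = 1.0000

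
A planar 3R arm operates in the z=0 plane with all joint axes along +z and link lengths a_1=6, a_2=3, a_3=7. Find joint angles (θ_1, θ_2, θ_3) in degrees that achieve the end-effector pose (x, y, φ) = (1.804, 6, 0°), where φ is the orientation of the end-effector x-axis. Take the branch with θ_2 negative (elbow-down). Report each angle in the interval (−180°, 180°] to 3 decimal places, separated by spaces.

150.000 -60.003 -89.997

wrist centre = target − a_3·(cos φ, sin φ) = (-5.1960, 6.0000)
cos θ_2 = (62.9984−6²−3²)/(2·6·3) = 0.5000; θ_2 = -60.0029° (elbow-down)
β = atan2(6.0000,-5.1960) = 130.8926°; ψ = atan2(-2.5982,7.4999) = -19.1074°
θ_1 = β − ψ = 150.0000°
θ_3 = φ − θ_1 − θ_2 = -89.9971° (wrapped to (-180°,180°])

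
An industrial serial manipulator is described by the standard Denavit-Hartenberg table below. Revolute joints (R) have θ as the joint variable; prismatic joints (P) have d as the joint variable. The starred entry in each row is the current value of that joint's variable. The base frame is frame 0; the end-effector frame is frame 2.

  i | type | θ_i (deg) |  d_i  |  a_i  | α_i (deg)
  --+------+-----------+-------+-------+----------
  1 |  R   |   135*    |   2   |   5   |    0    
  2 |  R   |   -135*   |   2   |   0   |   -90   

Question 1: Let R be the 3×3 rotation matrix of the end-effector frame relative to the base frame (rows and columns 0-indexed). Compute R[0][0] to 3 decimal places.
End-effector x-axis (col 0 of R) = (1.0000,0.0000,0.0000)
R[0][0] = 1.0000

1.000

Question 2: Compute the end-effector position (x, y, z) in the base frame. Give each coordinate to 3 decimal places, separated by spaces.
after link 1: o_1 = (-3.5355, 3.5355, 2.0000)
after link 2: o_2 = (-3.5355, 3.5355, 4.0000)

-3.536 3.536 4.000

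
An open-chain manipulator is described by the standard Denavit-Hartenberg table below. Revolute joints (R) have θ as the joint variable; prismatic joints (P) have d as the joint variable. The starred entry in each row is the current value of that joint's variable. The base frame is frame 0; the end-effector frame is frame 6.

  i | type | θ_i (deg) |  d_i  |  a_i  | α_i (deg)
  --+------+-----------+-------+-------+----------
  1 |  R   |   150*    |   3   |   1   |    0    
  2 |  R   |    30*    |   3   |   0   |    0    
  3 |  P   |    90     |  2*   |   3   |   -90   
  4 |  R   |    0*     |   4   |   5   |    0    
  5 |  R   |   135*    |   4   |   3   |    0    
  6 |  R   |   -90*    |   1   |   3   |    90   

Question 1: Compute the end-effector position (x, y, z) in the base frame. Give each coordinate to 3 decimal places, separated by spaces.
8.134 -7.500 3.757

after link 1: o_1 = (-0.8660, 0.5000, 3.0000)
after link 2: o_2 = (-0.8660, 0.5000, 6.0000)
after link 3: o_3 = (-0.8660, -2.5000, 8.0000)
after link 4: o_4 = (3.1340, -7.5000, 8.0000)
after link 5: o_5 = (7.1340, -5.3787, 5.8787)
after link 6: o_6 = (8.1340, -7.5000, 3.7574)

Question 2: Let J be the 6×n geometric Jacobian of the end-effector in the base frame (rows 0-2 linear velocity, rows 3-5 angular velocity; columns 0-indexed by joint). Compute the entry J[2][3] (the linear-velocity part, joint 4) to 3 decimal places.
-5.000

axis z_3 = (1.0000,-0.0000,0.0000); lever o_n−o_3 = (9.0000,-5.0000,-4.2426)
cross product → J_v[:, 3] = (0.0000,4.2426,-5.0000)
J_ω[:, 3] = z_3
entry J[2][3] = -5.0000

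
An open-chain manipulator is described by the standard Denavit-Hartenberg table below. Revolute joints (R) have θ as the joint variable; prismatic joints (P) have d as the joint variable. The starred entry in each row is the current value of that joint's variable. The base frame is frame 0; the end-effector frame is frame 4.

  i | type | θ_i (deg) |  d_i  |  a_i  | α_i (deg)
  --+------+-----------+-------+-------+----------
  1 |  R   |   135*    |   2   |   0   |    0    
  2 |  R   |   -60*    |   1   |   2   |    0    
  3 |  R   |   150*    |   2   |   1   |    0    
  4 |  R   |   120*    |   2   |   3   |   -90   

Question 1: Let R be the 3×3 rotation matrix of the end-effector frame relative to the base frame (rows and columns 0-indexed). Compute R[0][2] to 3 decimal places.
End-effector z-axis (col 2 of R) = (0.2588,0.9659,0.0000)
R[0][2] = 0.2588

0.259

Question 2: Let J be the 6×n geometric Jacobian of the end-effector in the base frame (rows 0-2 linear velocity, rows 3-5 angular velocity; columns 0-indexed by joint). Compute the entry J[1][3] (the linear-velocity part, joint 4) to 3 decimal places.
2.898

axis z_3 = (0.0000,0.0000,1.0000); lever o_n−o_3 = (2.8978,-0.7765,2.0000)
cross product → J_v[:, 3] = (0.7765,2.8978,-0.0000)
J_ω[:, 3] = z_3
entry J[1][3] = 2.8978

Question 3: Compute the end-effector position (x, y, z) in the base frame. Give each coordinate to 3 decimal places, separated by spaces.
2.708 0.448 7.000

after link 1: o_1 = (0.0000, 0.0000, 2.0000)
after link 2: o_2 = (0.5176, 1.9319, 3.0000)
after link 3: o_3 = (-0.1895, 1.2247, 5.0000)
after link 4: o_4 = (2.7083, 0.4483, 7.0000)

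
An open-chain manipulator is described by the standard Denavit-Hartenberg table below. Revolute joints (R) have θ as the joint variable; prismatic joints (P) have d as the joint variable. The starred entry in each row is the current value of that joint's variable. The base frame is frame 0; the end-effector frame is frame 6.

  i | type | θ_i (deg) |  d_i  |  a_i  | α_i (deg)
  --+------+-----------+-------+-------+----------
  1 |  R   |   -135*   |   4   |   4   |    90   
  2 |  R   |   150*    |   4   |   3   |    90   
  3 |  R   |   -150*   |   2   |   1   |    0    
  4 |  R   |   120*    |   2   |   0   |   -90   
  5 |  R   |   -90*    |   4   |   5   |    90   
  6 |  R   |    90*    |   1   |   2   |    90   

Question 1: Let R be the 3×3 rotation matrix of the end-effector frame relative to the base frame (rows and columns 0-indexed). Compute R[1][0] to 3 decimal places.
0.919

End-effector x-axis (col 0 of R) = (-0.3062,0.9186,0.2500)
R[1][0] = 0.9186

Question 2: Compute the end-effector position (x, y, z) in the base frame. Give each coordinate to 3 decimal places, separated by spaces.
after link 1: o_1 = (-2.8284, -2.8284, 4.0000)
after link 2: o_2 = (-3.8197, 1.8371, 5.5000)
after link 3: o_3 = (-4.7036, 0.2461, 6.7990)
after link 4: o_4 = (-5.4107, -0.4610, 8.5311)
after link 5: o_5 = (-8.4032, 1.4455, 13.8612)
after link 6: o_6 = (-9.8995, 3.1058, 13.9282)

-9.899 3.106 13.928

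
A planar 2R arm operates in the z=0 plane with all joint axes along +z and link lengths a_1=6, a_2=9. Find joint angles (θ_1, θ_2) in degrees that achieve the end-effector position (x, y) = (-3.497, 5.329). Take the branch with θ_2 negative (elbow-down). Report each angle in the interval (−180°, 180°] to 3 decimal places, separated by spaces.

-143.449 -135.004

cos θ_2 = (40.6272−6²−9²)/(2·6·9) = -0.7072; θ_2 = -135.0039° (elbow-down)
β = atan2(5.3290,-3.4970) = 123.2737°; ψ = atan2(-6.3635,-0.3644) = -93.2774°
θ_1 = β − ψ = 216.5511°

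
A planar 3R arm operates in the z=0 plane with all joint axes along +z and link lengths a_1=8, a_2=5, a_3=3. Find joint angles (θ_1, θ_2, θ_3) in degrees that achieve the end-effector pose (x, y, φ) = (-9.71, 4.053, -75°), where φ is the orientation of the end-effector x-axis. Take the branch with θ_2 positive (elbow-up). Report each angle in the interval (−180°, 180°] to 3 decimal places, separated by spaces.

134.999 30.004 119.997

wrist centre = target − a_3·(cos φ, sin φ) = (-10.4865, 6.9508)
cos θ_2 = (158.2791−8²−5²)/(2·8·5) = 0.8660; θ_2 = 30.0042° (elbow-up)
β = atan2(6.9508,-10.4865) = 146.4622°; ψ = atan2(2.5003,12.3299) = 11.4632°
θ_1 = β − ψ = 134.9990°
θ_3 = φ − θ_1 − θ_2 = 119.9968° (wrapped to (-180°,180°])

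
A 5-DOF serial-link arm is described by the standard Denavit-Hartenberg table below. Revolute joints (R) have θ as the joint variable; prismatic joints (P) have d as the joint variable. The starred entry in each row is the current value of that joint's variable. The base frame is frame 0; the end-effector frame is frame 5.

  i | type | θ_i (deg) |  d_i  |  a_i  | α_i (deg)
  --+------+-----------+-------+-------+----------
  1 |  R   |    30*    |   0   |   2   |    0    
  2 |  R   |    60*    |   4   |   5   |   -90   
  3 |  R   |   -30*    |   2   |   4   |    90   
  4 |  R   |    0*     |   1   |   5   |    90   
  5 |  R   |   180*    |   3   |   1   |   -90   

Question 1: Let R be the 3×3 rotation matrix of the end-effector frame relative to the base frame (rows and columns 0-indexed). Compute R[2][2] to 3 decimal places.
-0.866

End-effector z-axis (col 2 of R) = (0.0000,0.5000,-0.8660)
R[2][2] = -0.8660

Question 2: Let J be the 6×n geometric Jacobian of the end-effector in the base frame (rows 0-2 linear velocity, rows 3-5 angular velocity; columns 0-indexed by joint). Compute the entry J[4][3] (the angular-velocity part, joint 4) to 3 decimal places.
-0.500

axis z_3 = (-0.0000,-0.5000,0.8660); lever o_n−o_3 = (3.0000,2.9641,2.8660)
cross product → J_v[:, 3] = (-4.0000,2.5981,1.5000)
J_ω[:, 3] = z_3
entry J[4][3] = -0.5000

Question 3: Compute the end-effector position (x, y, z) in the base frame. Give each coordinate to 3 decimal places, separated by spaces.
2.732 12.428 8.866

after link 1: o_1 = (1.7321, 1.0000, 0.0000)
after link 2: o_2 = (1.7321, 6.0000, 4.0000)
after link 3: o_3 = (-0.2679, 9.4641, 6.0000)
after link 4: o_4 = (-0.2679, 13.2942, 9.3660)
after link 5: o_5 = (2.7321, 12.4282, 8.8660)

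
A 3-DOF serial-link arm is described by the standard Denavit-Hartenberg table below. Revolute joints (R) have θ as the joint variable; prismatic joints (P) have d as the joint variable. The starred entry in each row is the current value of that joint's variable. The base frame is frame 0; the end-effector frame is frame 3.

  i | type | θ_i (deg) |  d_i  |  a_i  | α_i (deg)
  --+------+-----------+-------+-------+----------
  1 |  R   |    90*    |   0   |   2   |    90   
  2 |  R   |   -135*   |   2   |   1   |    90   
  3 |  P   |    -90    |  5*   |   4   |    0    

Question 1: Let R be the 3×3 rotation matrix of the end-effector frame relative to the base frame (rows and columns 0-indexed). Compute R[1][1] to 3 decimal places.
-0.707

End-effector y-axis (col 1 of R) = (0.0000,-0.7071,-0.7071)
R[1][1] = -0.7071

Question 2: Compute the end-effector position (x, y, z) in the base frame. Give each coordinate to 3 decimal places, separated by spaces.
after link 1: o_1 = (0.0000, 2.0000, 0.0000)
after link 2: o_2 = (2.0000, 1.2929, -0.7071)
after link 3: o_3 = (-2.0000, -2.2426, 2.8284)

-2.000 -2.243 2.828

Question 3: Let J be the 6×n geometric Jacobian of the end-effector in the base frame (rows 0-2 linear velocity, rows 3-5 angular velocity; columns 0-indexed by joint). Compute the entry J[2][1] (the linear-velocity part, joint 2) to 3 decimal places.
-4.243

axis z_1 = (1.0000,-0.0000,0.0000); lever o_n−o_1 = (-2.0000,-4.2426,2.8284)
cross product → J_v[:, 1] = (0.0000,-2.8284,-4.2426)
J_ω[:, 1] = z_1
entry J[2][1] = -4.2426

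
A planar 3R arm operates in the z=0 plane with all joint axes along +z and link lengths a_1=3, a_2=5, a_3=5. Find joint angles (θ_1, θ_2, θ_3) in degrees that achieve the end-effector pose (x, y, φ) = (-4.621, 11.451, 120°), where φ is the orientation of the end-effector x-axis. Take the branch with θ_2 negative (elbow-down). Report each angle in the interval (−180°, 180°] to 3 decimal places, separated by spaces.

wrist centre = target − a_3·(cos φ, sin φ) = (-2.1210, 7.1209)
cos θ_2 = (55.2055−3²−5²)/(2·3·5) = 0.7068; θ_2 = -45.0209° (elbow-down)
β = atan2(7.1209,-2.1210) = 106.5865°; ψ = atan2(-3.5368,6.5342) = -28.4256°
θ_1 = β − ψ = 135.0121°
θ_3 = φ − θ_1 − θ_2 = 30.0088° (wrapped to (-180°,180°])

135.012 -45.021 30.009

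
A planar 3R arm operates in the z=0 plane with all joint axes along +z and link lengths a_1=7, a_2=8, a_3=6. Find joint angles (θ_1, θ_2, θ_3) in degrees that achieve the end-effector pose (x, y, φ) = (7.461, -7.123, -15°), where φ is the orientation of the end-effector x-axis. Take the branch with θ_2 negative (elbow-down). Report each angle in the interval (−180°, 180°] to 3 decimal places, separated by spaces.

wrist centre = target − a_3·(cos φ, sin φ) = (1.6654, -5.5701)
cos θ_2 = (33.7996−7²−8²)/(2·7·8) = -0.7071; θ_2 = -135.0032° (elbow-down)
β = atan2(-5.5701,1.6654) = -73.3534°; ψ = atan2(-5.6565,1.3428) = -76.6455°
θ_1 = β − ψ = 3.2921°
θ_3 = φ − θ_1 − θ_2 = 116.7111° (wrapped to (-180°,180°])

3.292 -135.003 116.711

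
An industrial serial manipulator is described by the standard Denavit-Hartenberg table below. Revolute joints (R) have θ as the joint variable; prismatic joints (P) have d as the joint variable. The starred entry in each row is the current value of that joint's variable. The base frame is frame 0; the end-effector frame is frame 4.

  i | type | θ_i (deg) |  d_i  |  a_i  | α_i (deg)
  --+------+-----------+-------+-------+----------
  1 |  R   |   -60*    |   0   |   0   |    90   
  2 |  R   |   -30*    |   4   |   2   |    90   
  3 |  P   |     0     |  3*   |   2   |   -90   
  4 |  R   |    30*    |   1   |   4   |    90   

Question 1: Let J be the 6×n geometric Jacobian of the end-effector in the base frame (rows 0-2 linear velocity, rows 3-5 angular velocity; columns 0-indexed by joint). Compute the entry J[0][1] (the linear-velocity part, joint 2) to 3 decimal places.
axis z_1 = (-0.8660,-0.5000,0.0000); lever o_n−o_1 = (-1.3481,-7.6651,-4.5981)
cross product → J_v[:, 1] = (2.2990,-3.9821,5.9641)
J_ω[:, 1] = z_1
entry J[0][1] = 2.2990

2.299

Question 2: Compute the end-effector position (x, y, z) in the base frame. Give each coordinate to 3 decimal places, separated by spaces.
-1.348 -7.665 -4.598

after link 1: o_1 = (0.0000, 0.0000, 0.0000)
after link 2: o_2 = (-2.5981, -3.5000, -1.0000)
after link 3: o_3 = (-2.4821, -3.7010, -4.5981)
after link 4: o_4 = (-1.3481, -7.6651, -4.5981)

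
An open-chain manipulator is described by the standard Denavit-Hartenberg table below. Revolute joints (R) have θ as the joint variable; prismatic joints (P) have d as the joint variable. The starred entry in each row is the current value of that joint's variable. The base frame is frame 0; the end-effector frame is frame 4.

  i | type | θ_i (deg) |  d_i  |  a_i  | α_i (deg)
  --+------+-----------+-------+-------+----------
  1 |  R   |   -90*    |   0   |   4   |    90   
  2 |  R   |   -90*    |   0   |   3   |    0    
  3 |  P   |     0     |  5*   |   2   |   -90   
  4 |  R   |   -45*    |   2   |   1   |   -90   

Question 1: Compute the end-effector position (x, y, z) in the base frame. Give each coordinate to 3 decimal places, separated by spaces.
-5.707 -6.000 -5.707

after link 1: o_1 = (0.0000, -4.0000, 0.0000)
after link 2: o_2 = (0.0000, -4.0000, -3.0000)
after link 3: o_3 = (-5.0000, -4.0000, -5.0000)
after link 4: o_4 = (-5.7071, -6.0000, -5.7071)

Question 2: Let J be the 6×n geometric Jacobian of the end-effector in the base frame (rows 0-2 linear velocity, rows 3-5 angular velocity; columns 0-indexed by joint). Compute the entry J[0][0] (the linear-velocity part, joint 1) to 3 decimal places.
6.000

axis z_0 = ẑ; lever o_n−o_0 = (-5.7071,-6.0000,-5.7071)
cross product → J_v[:, 0] = (6.0000,-5.7071,0.0000)
J_ω[:, 0] = z_0
entry J[0][0] = 6.0000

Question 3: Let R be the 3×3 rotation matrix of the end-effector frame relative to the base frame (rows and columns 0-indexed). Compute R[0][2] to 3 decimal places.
0.707

End-effector z-axis (col 2 of R) = (0.7071,-0.0000,-0.7071)
R[0][2] = 0.7071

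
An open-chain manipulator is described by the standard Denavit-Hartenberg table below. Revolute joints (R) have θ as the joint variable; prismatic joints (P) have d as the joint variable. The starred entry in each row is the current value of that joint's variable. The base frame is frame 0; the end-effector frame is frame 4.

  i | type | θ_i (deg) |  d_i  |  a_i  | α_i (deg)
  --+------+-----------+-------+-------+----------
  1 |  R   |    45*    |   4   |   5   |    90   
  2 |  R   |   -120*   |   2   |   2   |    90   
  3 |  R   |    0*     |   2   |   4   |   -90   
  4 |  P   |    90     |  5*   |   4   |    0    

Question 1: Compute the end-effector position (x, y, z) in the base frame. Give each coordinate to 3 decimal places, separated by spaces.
after link 1: o_1 = (3.5355, 3.5355, 4.0000)
after link 2: o_2 = (4.2426, 1.4142, 2.2679)
after link 3: o_3 = (1.6037, -1.2247, -0.1962)
after link 4: o_4 = (7.5887, -2.3108, -2.1962)

7.589 -2.311 -2.196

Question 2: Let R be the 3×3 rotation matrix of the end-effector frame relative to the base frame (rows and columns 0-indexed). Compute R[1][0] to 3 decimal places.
0.612

End-effector x-axis (col 0 of R) = (0.6124,0.6124,-0.5000)
R[1][0] = 0.6124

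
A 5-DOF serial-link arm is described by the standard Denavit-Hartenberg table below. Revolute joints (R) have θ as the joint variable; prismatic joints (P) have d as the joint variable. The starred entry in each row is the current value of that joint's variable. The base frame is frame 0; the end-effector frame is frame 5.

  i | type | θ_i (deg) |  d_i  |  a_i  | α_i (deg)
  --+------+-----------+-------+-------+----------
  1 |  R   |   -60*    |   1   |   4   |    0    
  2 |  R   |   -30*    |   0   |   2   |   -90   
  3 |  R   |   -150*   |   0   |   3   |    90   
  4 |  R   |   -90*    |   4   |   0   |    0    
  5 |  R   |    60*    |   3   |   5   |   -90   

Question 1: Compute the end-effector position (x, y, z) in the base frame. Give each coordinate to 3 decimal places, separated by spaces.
-0.500 4.384 -1.397

after link 1: o_1 = (2.0000, -3.4641, 1.0000)
after link 2: o_2 = (2.0000, -5.4641, 1.0000)
after link 3: o_3 = (2.0000, -2.8660, 2.5000)
after link 4: o_4 = (2.0000, -0.8660, -0.9641)
after link 5: o_5 = (-0.5000, 4.3840, -1.3971)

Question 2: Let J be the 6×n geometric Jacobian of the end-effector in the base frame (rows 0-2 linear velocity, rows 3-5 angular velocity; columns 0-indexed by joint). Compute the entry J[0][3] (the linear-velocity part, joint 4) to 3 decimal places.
axis z_3 = (0.0000,0.5000,-0.8660); lever o_n−o_3 = (-2.5000,7.2500,-3.8971)
cross product → J_v[:, 3] = (4.3301,2.1651,1.2500)
J_ω[:, 3] = z_3
entry J[0][3] = 4.3301

4.330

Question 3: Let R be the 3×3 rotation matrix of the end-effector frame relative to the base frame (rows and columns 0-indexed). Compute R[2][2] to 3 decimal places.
0.250

End-effector z-axis (col 2 of R) = (0.8660,0.4330,0.2500)
R[2][2] = 0.2500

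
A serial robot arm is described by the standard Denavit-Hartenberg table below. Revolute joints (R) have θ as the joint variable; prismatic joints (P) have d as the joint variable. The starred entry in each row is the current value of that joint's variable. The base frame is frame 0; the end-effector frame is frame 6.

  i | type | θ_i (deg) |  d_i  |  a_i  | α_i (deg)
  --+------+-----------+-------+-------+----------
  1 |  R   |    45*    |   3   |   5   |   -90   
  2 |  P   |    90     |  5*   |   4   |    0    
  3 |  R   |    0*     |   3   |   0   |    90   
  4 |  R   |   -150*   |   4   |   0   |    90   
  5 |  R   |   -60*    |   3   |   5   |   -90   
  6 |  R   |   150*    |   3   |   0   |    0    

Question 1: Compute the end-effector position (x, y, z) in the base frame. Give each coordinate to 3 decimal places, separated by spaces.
after link 1: o_1 = (3.5355, 3.5355, 3.0000)
after link 2: o_2 = (0.0000, 7.0711, -1.0000)
after link 3: o_3 = (-2.1213, 9.1924, -1.0000)
after link 4: o_4 = (0.7071, 12.0208, -1.0000)
after link 5: o_5 = (-3.3080, 9.9122, 2.6651)
after link 6: o_6 = (-1.3288, 10.0543, 4.9151)

-1.329 10.054 4.915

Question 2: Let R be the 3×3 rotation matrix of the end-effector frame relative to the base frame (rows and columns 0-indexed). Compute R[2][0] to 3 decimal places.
End-effector x-axis (col 0 of R) = (0.6834,0.3772,-0.6250)
R[2][0] = -0.6250

-0.625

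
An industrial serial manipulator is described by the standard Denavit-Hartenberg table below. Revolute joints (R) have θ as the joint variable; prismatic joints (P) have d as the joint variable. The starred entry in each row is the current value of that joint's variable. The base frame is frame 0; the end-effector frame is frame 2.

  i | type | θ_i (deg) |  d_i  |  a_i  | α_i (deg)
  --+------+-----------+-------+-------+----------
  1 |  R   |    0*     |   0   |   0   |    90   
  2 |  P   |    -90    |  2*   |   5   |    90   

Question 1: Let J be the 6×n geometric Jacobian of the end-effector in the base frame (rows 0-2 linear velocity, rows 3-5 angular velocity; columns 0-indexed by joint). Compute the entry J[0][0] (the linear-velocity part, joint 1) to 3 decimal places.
axis z_0 = ẑ; lever o_n−o_0 = (0.0000,-2.0000,-5.0000)
cross product → J_v[:, 0] = (2.0000,0.0000,-0.0000)
J_ω[:, 0] = z_0
entry J[0][0] = 2.0000

2.000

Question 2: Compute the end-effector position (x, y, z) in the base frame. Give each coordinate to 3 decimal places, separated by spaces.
after link 1: o_1 = (0.0000, 0.0000, 0.0000)
after link 2: o_2 = (0.0000, -2.0000, -5.0000)

0.000 -2.000 -5.000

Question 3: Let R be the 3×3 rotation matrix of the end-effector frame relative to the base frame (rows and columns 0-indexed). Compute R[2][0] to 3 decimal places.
-1.000

End-effector x-axis (col 0 of R) = (0.0000,-0.0000,-1.0000)
R[2][0] = -1.0000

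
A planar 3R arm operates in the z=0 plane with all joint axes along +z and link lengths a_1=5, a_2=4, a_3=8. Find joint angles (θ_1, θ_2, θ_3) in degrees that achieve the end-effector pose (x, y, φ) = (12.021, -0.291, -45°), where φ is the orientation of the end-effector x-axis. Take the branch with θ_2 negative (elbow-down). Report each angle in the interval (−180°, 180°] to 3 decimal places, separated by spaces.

wrist centre = target − a_3·(cos φ, sin φ) = (6.3641, 5.3659)
cos θ_2 = (69.2947−5²−4²)/(2·5·4) = 0.7074; θ_2 = -44.9788° (elbow-down)
β = atan2(5.3659,6.3641) = 40.1355°; ψ = atan2(-2.8274,7.8295) = -19.8557°
θ_1 = β − ψ = 59.9912°
θ_3 = φ − θ_1 − θ_2 = -60.0124° (wrapped to (-180°,180°])

59.991 -44.979 -60.012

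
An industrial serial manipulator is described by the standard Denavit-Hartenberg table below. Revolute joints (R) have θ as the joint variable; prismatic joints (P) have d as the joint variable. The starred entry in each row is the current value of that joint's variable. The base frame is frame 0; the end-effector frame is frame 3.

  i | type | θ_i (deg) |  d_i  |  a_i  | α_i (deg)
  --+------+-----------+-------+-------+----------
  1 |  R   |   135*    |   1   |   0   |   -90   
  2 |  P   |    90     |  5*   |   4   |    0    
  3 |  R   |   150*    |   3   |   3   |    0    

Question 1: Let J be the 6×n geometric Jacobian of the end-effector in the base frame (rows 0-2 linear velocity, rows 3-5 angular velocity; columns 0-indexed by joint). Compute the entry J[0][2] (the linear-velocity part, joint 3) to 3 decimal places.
axis z_2 = (-0.7071,-0.7071,0.0000); lever o_n−o_2 = (-1.0607,-3.1820,2.5981)
cross product → J_v[:, 2] = (-1.8371,1.8371,1.5000)
J_ω[:, 2] = z_2
entry J[0][2] = -1.8371

-1.837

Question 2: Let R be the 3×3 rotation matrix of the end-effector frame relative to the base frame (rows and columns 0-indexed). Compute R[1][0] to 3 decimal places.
-0.354

End-effector x-axis (col 0 of R) = (0.3536,-0.3536,0.8660)
R[1][0] = -0.3536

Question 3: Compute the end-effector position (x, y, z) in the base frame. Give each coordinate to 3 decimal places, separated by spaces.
after link 1: o_1 = (0.0000, 0.0000, 1.0000)
after link 2: o_2 = (-3.5355, -3.5355, -3.0000)
after link 3: o_3 = (-4.5962, -6.7175, -0.4019)

-4.596 -6.718 -0.402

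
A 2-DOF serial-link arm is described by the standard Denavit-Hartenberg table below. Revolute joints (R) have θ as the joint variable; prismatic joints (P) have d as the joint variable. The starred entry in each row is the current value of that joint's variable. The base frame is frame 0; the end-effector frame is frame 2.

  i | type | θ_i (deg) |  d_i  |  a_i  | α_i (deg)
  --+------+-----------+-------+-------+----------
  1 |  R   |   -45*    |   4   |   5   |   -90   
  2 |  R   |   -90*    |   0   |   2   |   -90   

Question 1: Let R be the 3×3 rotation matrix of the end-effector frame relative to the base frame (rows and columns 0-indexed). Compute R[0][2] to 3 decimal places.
0.707

End-effector z-axis (col 2 of R) = (0.7071,-0.7071,-0.0000)
R[0][2] = 0.7071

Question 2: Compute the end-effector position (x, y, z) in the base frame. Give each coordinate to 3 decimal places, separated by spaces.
after link 1: o_1 = (3.5355, -3.5355, 4.0000)
after link 2: o_2 = (3.5355, -3.5355, 6.0000)

3.536 -3.536 6.000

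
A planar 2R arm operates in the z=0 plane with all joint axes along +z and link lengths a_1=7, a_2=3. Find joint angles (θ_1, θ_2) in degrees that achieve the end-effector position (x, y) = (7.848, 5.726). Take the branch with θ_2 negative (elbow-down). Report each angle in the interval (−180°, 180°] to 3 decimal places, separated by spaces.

44.993 -29.986

cos θ_2 = (94.3782−7²−3²)/(2·7·3) = 0.8661; θ_2 = -29.9860° (elbow-down)
β = atan2(5.7260,7.8480) = 36.1150°; ψ = atan2(-1.4994,9.5984) = -8.8784°
θ_1 = β − ψ = 44.9934°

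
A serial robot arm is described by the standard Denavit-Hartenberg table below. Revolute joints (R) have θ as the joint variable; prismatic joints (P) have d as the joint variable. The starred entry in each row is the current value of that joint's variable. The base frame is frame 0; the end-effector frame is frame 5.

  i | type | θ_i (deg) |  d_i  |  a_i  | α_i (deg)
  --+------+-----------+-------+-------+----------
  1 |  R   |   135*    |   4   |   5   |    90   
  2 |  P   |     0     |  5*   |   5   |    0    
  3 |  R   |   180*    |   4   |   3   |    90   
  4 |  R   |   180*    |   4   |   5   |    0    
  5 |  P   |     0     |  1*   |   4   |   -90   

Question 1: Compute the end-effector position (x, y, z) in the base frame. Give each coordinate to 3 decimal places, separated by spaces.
after link 1: o_1 = (-3.5355, 3.5355, 4.0000)
after link 2: o_2 = (-3.5355, 10.6066, 4.0000)
after link 3: o_3 = (1.4142, 11.3137, 4.0000)
after link 4: o_4 = (-2.1213, 14.8492, 8.0000)
after link 5: o_5 = (-4.9497, 17.6777, 9.0000)

-4.950 17.678 9.000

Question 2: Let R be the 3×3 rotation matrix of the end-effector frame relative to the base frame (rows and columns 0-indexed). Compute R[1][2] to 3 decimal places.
-0.707

End-effector z-axis (col 2 of R) = (-0.7071,-0.7071,0.0000)
R[1][2] = -0.7071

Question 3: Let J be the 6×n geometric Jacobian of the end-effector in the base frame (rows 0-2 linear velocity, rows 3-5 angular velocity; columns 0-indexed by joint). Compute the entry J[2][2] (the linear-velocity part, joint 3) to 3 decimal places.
6.000

axis z_2 = (0.7071,0.7071,0.0000); lever o_n−o_2 = (-1.4142,7.0711,5.0000)
cross product → J_v[:, 2] = (3.5355,-3.5355,6.0000)
J_ω[:, 2] = z_2
entry J[2][2] = 6.0000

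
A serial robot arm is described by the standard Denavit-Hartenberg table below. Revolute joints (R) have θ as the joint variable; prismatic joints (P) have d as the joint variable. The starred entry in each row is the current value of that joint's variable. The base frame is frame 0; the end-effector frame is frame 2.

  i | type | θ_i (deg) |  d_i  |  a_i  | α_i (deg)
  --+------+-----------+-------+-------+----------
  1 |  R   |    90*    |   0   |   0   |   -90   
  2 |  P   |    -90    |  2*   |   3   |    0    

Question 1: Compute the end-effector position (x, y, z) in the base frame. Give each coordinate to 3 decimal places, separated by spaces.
-2.000 0.000 3.000

after link 1: o_1 = (0.0000, 0.0000, 0.0000)
after link 2: o_2 = (-2.0000, 0.0000, 3.0000)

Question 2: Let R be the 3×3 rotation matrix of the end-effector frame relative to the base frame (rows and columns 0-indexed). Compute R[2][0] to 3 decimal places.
1.000

End-effector x-axis (col 0 of R) = (0.0000,0.0000,1.0000)
R[2][0] = 1.0000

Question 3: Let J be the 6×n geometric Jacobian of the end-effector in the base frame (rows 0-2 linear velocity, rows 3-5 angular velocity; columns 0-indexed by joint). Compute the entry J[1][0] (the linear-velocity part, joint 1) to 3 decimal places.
-2.000

axis z_0 = ẑ; lever o_n−o_0 = (-2.0000,0.0000,3.0000)
cross product → J_v[:, 0] = (-0.0000,-2.0000,0.0000)
J_ω[:, 0] = z_0
entry J[1][0] = -2.0000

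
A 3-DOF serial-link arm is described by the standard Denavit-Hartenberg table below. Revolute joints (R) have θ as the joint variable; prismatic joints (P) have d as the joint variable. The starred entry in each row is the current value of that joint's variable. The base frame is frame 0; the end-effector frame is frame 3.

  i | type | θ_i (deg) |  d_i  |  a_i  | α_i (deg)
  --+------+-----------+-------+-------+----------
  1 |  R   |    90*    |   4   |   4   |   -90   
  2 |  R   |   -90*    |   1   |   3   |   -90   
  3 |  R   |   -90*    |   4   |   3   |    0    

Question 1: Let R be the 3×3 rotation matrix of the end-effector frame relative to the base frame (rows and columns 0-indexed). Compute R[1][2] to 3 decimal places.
End-effector z-axis (col 2 of R) = (-0.0000,1.0000,-0.0000)
R[1][2] = 1.0000

1.000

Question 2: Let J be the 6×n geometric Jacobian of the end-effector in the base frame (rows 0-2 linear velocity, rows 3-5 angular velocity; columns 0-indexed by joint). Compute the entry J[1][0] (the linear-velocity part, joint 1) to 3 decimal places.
-4.000

axis z_0 = ẑ; lever o_n−o_0 = (-4.0000,8.0000,7.0000)
cross product → J_v[:, 0] = (-8.0000,-4.0000,0.0000)
J_ω[:, 0] = z_0
entry J[1][0] = -4.0000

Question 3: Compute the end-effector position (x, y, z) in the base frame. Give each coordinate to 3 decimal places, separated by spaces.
after link 1: o_1 = (0.0000, 4.0000, 4.0000)
after link 2: o_2 = (-1.0000, 4.0000, 7.0000)
after link 3: o_3 = (-4.0000, 8.0000, 7.0000)

-4.000 8.000 7.000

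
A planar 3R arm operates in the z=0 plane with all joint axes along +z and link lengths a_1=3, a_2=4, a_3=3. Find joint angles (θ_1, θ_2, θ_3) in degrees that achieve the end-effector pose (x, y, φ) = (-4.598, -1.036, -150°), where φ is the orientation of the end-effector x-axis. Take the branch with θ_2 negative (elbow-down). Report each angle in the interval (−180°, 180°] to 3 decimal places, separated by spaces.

wrist centre = target − a_3·(cos φ, sin φ) = (-1.9999, 0.4640)
cos θ_2 = (4.2150−3²−4²)/(2·3·4) = -0.8660; θ_2 = -150.0019° (elbow-down)
β = atan2(0.4640,-1.9999) = 166.9380°; ψ = atan2(-1.9999,-0.4642) = -103.0668°
θ_1 = β − ψ = 270.0048°
θ_3 = φ − θ_1 − θ_2 = 89.9971° (wrapped to (-180°,180°])

-89.995 -150.002 89.997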